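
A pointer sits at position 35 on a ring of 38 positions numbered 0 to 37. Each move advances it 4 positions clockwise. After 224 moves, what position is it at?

19

224·4 = 896.
Dividing 896 by 38 gives quotient 23 and remainder 22.
(35 + 22) mod 38 = 19.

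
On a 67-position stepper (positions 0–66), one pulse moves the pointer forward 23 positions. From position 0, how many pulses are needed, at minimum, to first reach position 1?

23·35 = 805 = 12·67 + 1, so 23⁻¹ ≡ 35 (mod 67).

35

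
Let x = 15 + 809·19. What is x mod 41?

11

809·19 = 15371.
15371 = 374·41 + 37, so 15371 mod 41 = 37.
(15 + 37) mod 41 = 11.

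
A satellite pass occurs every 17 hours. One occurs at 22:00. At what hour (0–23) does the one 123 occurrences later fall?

123·17 = 2091.
Dividing 2091 by 24 gives quotient 87 and remainder 3.
(22 + 3) mod 24 = 1.

1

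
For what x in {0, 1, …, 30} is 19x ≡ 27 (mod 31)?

The inverse of 19 mod 31 is 18 (since 19·18 = 342 ≡ 1).
Multiplying both sides by 18: x ≡ 18·27 = 486 ≡ 21 (mod 31).

21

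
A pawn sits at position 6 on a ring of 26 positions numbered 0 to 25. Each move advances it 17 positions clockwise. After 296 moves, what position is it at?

296·17 = 5032.
Dividing 5032 by 26 gives quotient 193 and remainder 14.
(6 + 14) mod 26 = 20.

20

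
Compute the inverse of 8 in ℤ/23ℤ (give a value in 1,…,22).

23 = 2·8 + 7
8 = 1·7 + 1
7 = 7·1 + 0
Back-substituting gives 8·3 ≡ 1 (mod 23).

3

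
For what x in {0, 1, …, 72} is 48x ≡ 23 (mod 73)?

The inverse of 48 mod 73 is 35 (since 48·35 = 1680 ≡ 1).
So x ≡ 35·23 = 805 ≡ 2 (mod 73).
Check: 48·2 = 96 = 1·73 + 23.

2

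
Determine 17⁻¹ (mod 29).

29 = 1·17 + 12
17 = 1·12 + 5
12 = 2·5 + 2
5 = 2·2 + 1
2 = 2·1 + 0
Back-substituting gives 17·12 ≡ 1 (mod 29).

12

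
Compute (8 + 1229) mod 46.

1229 = 26·46 + 33, so 1229 mod 46 = 33.
(8 + 33) mod 46 = 41.

41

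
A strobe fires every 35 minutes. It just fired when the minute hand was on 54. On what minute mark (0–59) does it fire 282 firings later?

282·35 = 9870.
9870 mod 60 = 30 (since 164·60 = 9840).
(54 + 30) mod 60 = 24.

24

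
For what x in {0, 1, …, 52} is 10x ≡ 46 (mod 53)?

The inverse of 10 mod 53 is 16 (since 10·16 = 160 ≡ 1).
So x ≡ 16·46 = 736 ≡ 47 (mod 53).
Check: 10·47 = 470 = 8·53 + 46.

47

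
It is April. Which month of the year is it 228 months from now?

April

228 − 19·12 = 0, so 228 ≡ 0 (mod 12).
April + 0 months → April.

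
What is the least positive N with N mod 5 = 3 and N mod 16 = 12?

28

Since 16·1 ≡ 1 (mod 5), take x = 12 + 16·((3−12)·1 mod 5) = 12 + 16·1 = 28.
Check: 28 mod 5 = 3, 28 mod 16 = 12.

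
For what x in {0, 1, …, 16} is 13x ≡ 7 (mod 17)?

11

The inverse of 13 mod 17 is 4 (since 13·4 = 52 ≡ 1).
Multiplying both sides by 4: x ≡ 4·7 = 28 ≡ 11 (mod 17).
Check: 13·11 = 143 = 8·17 + 7.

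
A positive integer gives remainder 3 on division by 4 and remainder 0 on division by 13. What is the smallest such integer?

39

Since 13·1 ≡ 1 (mod 4), take x = 0 + 13·((3−0)·1 mod 4) = 0 + 13·3 = 39.
Check: 39 mod 4 = 3, 39 mod 13 = 0.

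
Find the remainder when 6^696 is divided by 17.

16

By repeated squaring mod 17: 6^1≡6, 6^2≡2, 6^4≡4, 6^8≡16, 6^16≡1, 6^32≡1, 6^64≡1, 6^128≡1, 6^256≡1, 6^512≡1.
696 = 8 + 16 + 32 + 128 + 512, so 6^696 ≡ 16·1·1·1·1 ≡ 16 (mod 17).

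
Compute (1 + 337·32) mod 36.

337·32 = 10784.
10784 = 299·36 + 20, so 10784 mod 36 = 20.
(1 + 20) mod 36 = 21.

21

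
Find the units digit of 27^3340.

Powers of 7 mod 10 repeat with period 4: 7, 9, 3, 1.
3340 mod 4 = 0, so the last digit matches 7^4 = 1.

1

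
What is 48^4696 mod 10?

Last digits of 8^n: 8, 4, 2, 6 (period 4).
4696 mod 4 = 0, so the last digit matches 8^4 = 6.

6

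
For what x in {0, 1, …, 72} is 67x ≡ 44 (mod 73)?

17

The inverse of 67 mod 73 is 12 (since 67·12 = 804 ≡ 1).
Multiplying both sides by 12: x ≡ 12·44 = 528 ≡ 17 (mod 73).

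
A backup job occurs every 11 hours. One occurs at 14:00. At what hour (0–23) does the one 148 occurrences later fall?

148·11 = 1628.
1628 − 67·24 = 20, so 1628 ≡ 20 (mod 24).
(14 + 20) mod 24 = 10.

10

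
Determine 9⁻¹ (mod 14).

14 = 1·9 + 5
9 = 1·5 + 4
5 = 1·4 + 1
4 = 4·1 + 0
Back-substituting gives 9·11 ≡ 1 (mod 14).

11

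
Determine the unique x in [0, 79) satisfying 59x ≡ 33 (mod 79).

The inverse of 59 mod 79 is 75 (since 59·75 = 4425 ≡ 1).
Multiplying both sides by 75: x ≡ 75·33 = 2475 ≡ 26 (mod 79).
Check: 59·26 = 1534 = 19·79 + 33.

26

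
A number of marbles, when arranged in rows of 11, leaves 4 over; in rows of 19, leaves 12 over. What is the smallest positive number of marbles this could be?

202

x ≡ 4 (mod 11) gives x ∈ {4, 15, 26, 37, 48, 59, 70, 81, …}.
The first of these with x mod 19 = 12 is 202.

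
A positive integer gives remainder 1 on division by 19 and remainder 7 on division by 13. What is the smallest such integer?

20

Since 13·3 ≡ 1 (mod 19), take x = 7 + 13·((1−7)·3 mod 19) = 7 + 13·1 = 20.
Check: 20 mod 19 = 1, 20 mod 13 = 7.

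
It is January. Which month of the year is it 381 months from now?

381 mod 12 = 9 (since 31·12 = 372).
January + 9 months → October.

October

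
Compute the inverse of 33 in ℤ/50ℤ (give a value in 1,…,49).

47

50 = 1·33 + 17
33 = 1·17 + 16
17 = 1·16 + 1
16 = 16·1 + 0
Back-substituting gives 33·47 ≡ 1 (mod 50).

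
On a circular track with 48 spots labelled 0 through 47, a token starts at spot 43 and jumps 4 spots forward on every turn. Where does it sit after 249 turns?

31

249·4 = 996.
Dividing 996 by 48 gives quotient 20 and remainder 36.
(43 + 36) mod 48 = 31.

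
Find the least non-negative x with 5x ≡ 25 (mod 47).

5

The inverse of 5 mod 47 is 19 (since 5·19 = 95 ≡ 1).
So x ≡ 19·25 = 475 ≡ 5 (mod 47).
Check: 5·5 = 25 = 0·47 + 25.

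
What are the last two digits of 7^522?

Successive squares of 7 mod 100: 7^1≡7, 7^2≡49, 7^4≡1, 7^8≡1, 7^16≡1, 7^32≡1, 7^64≡1, 7^128≡1, 7^256≡1, 7^512≡1.
522 = 2 + 8 + 512, so 7^522 ≡ 49·1·1 ≡ 49 (mod 100).

49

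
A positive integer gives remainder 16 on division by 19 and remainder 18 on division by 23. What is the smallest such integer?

x ≡ 16 (mod 19) gives x ∈ {16, 35, 54, 73, 92, 111, 130, 149, …}.
The first of these with x mod 23 = 18 is 225.

225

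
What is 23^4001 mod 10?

Powers of 3 mod 10 repeat with period 4: 3, 9, 7, 1.
4001 leaves remainder 1 on division by 4, so 23^4001 ends in 3.

3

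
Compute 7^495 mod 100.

Successive squares of 7 mod 100: 7^1≡7, 7^2≡49, 7^4≡1, 7^8≡1, 7^16≡1, 7^32≡1, 7^64≡1, 7^128≡1, 7^256≡1.
Since 495 = 1 + 2 + 4 + 8 + 32 + 64 + 128 + 256 in binary, 7^495 ≡ 7·49·1·1·1·1·1·1 ≡ 43 (mod 100).

43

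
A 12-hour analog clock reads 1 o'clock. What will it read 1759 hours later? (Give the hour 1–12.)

8

1759 mod 12 = 7 (since 146·12 = 1752).
1 + 7 → 8 on a 12-hour dial.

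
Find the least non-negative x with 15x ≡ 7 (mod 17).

The inverse of 15 mod 17 is 8 (since 15·8 = 120 ≡ 1).
So x ≡ 8·7 = 56 ≡ 5 (mod 17).

5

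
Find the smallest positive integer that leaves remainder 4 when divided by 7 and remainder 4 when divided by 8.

4

x ≡ 4 (mod 7) gives x ∈ {4}.
The first of these with x mod 8 = 4 is 4.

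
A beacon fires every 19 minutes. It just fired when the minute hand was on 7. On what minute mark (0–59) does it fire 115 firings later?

115·19 = 2185.
2185 − 36·60 = 25, so 2185 ≡ 25 (mod 60).
(7 + 25) mod 60 = 32.

32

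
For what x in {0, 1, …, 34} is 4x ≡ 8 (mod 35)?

The inverse of 4 mod 35 is 9 (since 4·9 = 36 ≡ 1).
So x ≡ 9·8 = 72 ≡ 2 (mod 35).

2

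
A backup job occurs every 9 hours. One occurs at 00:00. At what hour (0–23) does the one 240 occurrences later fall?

0

240·9 = 2160.
2160 − 90·24 = 0, so 2160 ≡ 0 (mod 24).
(0 + 0) mod 24 = 0.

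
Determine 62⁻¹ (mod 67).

40

67 = 1·62 + 5
62 = 12·5 + 2
5 = 2·2 + 1
2 = 2·1 + 0
Back-substituting gives 62·40 ≡ 1 (mod 67).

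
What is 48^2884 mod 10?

The units digit of 48^n cycles with period 4: 8, 4, 2, 6, …
2884 leaves remainder 0 on division by 4, so 48^2884 ends in 6.

6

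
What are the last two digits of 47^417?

By repeated squaring mod 100: 47^1≡47, 47^2≡9, 47^4≡81, 47^8≡61, 47^16≡21, 47^32≡41, 47^64≡81, 47^128≡61, 47^256≡21.
417 = 1 + 32 + 128 + 256, so 47^417 ≡ 47·41·61·21 ≡ 87 (mod 100).

87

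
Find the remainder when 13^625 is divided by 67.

44

Successive squares of 13 mod 67: 13^1≡13, 13^2≡35, 13^4≡19, 13^8≡26, 13^16≡6, 13^32≡36, 13^64≡23, 13^128≡60, 13^256≡49, 13^512≡56.
625 = 1 + 16 + 32 + 64 + 512, so 13^625 ≡ 13·6·36·23·56 ≡ 44 (mod 67).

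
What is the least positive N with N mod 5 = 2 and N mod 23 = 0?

92

x ≡ 2 (mod 5) gives x ∈ {2, 7, 12, 17, 22, 27, 32, 37, …}.
The first of these with x mod 23 = 0 is 92.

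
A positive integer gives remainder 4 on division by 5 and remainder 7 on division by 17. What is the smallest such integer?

24

Since 17·3 ≡ 1 (mod 5), take x = 7 + 17·((4−7)·3 mod 5) = 7 + 17·1 = 24.
Check: 24 mod 5 = 4, 24 mod 17 = 7.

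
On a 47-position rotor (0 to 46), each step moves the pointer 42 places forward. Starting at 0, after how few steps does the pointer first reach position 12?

7

The inverse of 42 mod 47 is 28 (since 42·28 = 1176 ≡ 1).
Multiplying both sides by 28: x ≡ 28·12 = 336 ≡ 7 (mod 47).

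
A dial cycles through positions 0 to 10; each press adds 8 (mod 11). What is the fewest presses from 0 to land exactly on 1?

7

8·7 = 56 = 5·11 + 1, so 8⁻¹ ≡ 7 (mod 11).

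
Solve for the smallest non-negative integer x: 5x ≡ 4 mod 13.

6

The inverse of 5 mod 13 is 8 (since 5·8 = 40 ≡ 1).
So x ≡ 8·4 = 32 ≡ 6 (mod 13).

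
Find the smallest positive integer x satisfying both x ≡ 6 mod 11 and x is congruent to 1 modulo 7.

x ≡ 1 (mod 7) gives x ∈ {1, 8, 15, 22, 29, 36, 43, 50}.
The first of these with x mod 11 = 6 is 50.

50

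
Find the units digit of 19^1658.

Last digits of 9^n: 9, 1 (period 2).
1658 leaves remainder 0 on division by 2, so 19^1658 ends in 1.

1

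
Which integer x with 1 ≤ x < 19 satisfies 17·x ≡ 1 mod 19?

19 = 1·17 + 2
17 = 8·2 + 1
2 = 2·1 + 0
Back-substituting gives 17·9 ≡ 1 (mod 19).

9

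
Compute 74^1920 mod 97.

1

Successive squares of 74 mod 97: 74^1≡74, 74^2≡44, 74^4≡93, 74^8≡16, 74^16≡62, 74^32≡61, 74^64≡35, 74^128≡61, 74^256≡35, 74^512≡61, 74^1024≡35.
Since 1920 = 128 + 256 + 512 + 1024 in binary, 74^1920 ≡ 61·35·61·35 ≡ 1 (mod 97).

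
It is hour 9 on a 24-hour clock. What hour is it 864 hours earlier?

864 mod 24 = 0 (since 36·24 = 864).
(9 − 0) mod 24 = 9.

9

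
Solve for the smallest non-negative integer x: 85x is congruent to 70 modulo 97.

The inverse of 85 mod 97 is 8 (since 85·8 = 680 ≡ 1).
So x ≡ 8·70 = 560 ≡ 75 (mod 97).

75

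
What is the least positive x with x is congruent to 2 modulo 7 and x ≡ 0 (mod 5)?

30

x ≡ 0 (mod 5) gives x ∈ {0, 5, 10, 15, 20, 25, 30}.
The first of these with x mod 7 = 2 is 30.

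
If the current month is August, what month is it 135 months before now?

May

135 mod 12 = 3 (since 11·12 = 132).
August − 3 months → May.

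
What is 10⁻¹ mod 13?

4

13 = 1·10 + 3
10 = 3·3 + 1
3 = 3·1 + 0
Back-substituting gives 10·4 ≡ 1 (mod 13).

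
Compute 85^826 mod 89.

Successive squares of 85 mod 89: 85^1≡85, 85^2≡16, 85^4≡78, 85^8≡32, 85^16≡45, 85^32≡67, 85^64≡39, 85^128≡8, 85^256≡64, 85^512≡2.
826 = 2 + 8 + 16 + 32 + 256 + 512, so 85^826 ≡ 16·32·45·67·64·2 ≡ 4 (mod 89).

4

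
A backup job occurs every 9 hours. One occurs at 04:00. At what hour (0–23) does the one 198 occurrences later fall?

198·9 = 1782.
1782 = 74·24 + 6, so 1782 mod 24 = 6.
(4 + 6) mod 24 = 10.

10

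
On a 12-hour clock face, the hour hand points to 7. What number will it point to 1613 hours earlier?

1613 − 134·12 = 5, so 1613 ≡ 5 (mod 12).
7 − 5 → 2 on a 12-hour dial.

2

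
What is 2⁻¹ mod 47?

47 = 23·2 + 1
2 = 2·1 + 0
Back-substituting gives 2·24 ≡ 1 (mod 47).

24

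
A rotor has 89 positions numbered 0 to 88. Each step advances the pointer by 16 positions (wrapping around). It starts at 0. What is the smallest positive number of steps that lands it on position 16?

1

16⁻¹ ≡ 39 (mod 89) because 16·39 = 624 = 7·89 + 1.
So x ≡ 39·16 = 624 ≡ 1 (mod 89).
Check: 16·1 = 16 = 0·89 + 16.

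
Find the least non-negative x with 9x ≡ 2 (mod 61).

The inverse of 9 mod 61 is 34 (since 9·34 = 306 ≡ 1).
So x ≡ 34·2 = 68 ≡ 7 (mod 61).
Check: 9·7 = 63 = 1·61 + 2.

7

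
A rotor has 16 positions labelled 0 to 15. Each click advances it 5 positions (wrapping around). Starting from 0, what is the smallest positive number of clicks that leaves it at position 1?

5·13 = 65 = 4·16 + 1, so 5⁻¹ ≡ 13 (mod 16).

13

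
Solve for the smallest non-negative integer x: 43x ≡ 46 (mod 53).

The inverse of 43 mod 53 is 37 (since 43·37 = 1591 ≡ 1).
Multiplying both sides by 37: x ≡ 37·46 = 1702 ≡ 6 (mod 53).

6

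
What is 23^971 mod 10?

Last digits of 3^n: 3, 9, 7, 1 (period 4).
971 leaves remainder 3 on division by 4, so 23^971 ends in 7.

7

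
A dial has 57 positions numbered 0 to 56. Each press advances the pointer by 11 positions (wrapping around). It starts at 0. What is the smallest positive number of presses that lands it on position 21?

The inverse of 11 mod 57 is 26 (since 11·26 = 286 ≡ 1).
So x ≡ 26·21 = 546 ≡ 33 (mod 57).
Check: 11·33 = 363 = 6·57 + 21.

33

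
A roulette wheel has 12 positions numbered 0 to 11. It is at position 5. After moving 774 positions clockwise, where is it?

Dividing 774 by 12 gives quotient 64 and remainder 6.
(5 + 6) mod 12 = 11.

11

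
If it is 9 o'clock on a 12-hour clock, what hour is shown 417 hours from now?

6

417 = 34·12 + 9, so 417 mod 12 = 9.
9 + 9 → 6 on a 12-hour dial.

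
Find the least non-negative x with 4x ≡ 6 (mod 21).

12

4⁻¹ ≡ 16 (mod 21) because 4·16 = 64 = 3·21 + 1.
So x ≡ 16·6 = 96 ≡ 12 (mod 21).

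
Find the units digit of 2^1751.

8

Powers of 2 mod 10 repeat with period 4: 2, 4, 8, 6.
1751 leaves remainder 3 on division by 4, so 2^1751 ends in 8.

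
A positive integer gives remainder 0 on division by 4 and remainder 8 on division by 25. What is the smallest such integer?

8

Since 25·1 ≡ 1 (mod 4), take x = 8 + 25·((0−8)·1 mod 4) = 8 + 25·0 = 8.
Check: 8 mod 4 = 0, 8 mod 25 = 8.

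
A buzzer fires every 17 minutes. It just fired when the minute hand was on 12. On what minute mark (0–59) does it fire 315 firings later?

315·17 = 5355.
5355 − 89·60 = 15, so 5355 ≡ 15 (mod 60).
(12 + 15) mod 60 = 27.

27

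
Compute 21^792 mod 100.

Successive squares of 21 mod 100: 21^1≡21, 21^2≡41, 21^4≡81, 21^8≡61, 21^16≡21, 21^32≡41, 21^64≡81, 21^128≡61, 21^256≡21, 21^512≡41.
Since 792 = 8 + 16 + 256 + 512 in binary, 21^792 ≡ 61·21·21·41 ≡ 41 (mod 100).

41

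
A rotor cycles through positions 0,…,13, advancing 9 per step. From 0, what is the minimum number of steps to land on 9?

1

9⁻¹ ≡ 11 (mod 14) because 9·11 = 99 = 7·14 + 1.
Multiplying both sides by 11: x ≡ 11·9 = 99 ≡ 1 (mod 14).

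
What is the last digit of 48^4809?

Last digits of 8^n: 8, 4, 2, 6 (period 4).
4809 mod 4 = 1, so the last digit matches 8^1 = 8.

8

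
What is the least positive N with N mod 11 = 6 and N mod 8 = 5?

61

x ≡ 5 (mod 8) gives x ∈ {5, 13, 21, 29, 37, 45, 53, 61}.
The first of these with x mod 11 = 6 is 61.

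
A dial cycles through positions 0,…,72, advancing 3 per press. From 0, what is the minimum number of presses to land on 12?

4

The inverse of 3 mod 73 is 49 (since 3·49 = 147 ≡ 1).
Multiplying both sides by 49: x ≡ 49·12 = 588 ≡ 4 (mod 73).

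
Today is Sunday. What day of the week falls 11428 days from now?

Thursday

11428 − 1632·7 = 4, so 11428 ≡ 4 (mod 7).
Sunday + 4 days → Thursday.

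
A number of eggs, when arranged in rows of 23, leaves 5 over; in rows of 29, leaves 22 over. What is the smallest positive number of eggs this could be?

51

Since 29·4 ≡ 1 (mod 23), take x = 22 + 29·((5−22)·4 mod 23) = 22 + 29·1 = 51.
Check: 51 mod 23 = 5, 51 mod 29 = 22.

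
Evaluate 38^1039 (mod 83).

49

By repeated squaring mod 83: 38^1≡38, 38^2≡33, 38^4≡10, 38^8≡17, 38^16≡40, 38^32≡23, 38^64≡31, 38^128≡48, 38^256≡63, 38^512≡68, 38^1024≡59.
Since 1039 = 1 + 2 + 4 + 8 + 1024 in binary, 38^1039 ≡ 38·33·10·17·59 ≡ 49 (mod 83).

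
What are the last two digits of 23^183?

67

Successive squares of 23 mod 100: 23^1≡23, 23^2≡29, 23^4≡41, 23^8≡81, 23^16≡61, 23^32≡21, 23^64≡41, 23^128≡81.
Since 183 = 1 + 2 + 4 + 16 + 32 + 128 in binary, 23^183 ≡ 23·29·41·61·21·81 ≡ 67 (mod 100).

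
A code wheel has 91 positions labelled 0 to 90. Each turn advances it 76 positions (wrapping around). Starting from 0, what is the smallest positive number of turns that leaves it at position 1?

6

91 = 1·76 + 15
76 = 5·15 + 1
15 = 15·1 + 0
Back-substituting gives 76·6 ≡ 1 (mod 91).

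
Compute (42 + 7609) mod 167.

Dividing 7609 by 167 gives quotient 45 and remainder 94.
(42 + 94) mod 167 = 136.

136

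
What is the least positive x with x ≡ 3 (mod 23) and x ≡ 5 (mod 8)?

141

x ≡ 5 (mod 8) gives x ∈ {5, 13, 21, 29, 37, 45, 53, 61, …}.
The first of these with x mod 23 = 3 is 141.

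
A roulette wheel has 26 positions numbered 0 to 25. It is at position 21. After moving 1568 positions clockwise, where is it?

3

1568 − 60·26 = 8, so 1568 ≡ 8 (mod 26).
(21 + 8) mod 26 = 3.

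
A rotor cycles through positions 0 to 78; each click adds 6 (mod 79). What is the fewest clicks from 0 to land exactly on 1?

66

79 = 13·6 + 1
6 = 6·1 + 0
Back-substituting gives 6·66 ≡ 1 (mod 79).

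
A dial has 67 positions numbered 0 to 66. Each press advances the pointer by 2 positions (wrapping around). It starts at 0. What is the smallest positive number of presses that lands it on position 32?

16

2⁻¹ ≡ 34 (mod 67) because 2·34 = 68 = 1·67 + 1.
Multiplying both sides by 34: x ≡ 34·32 = 1088 ≡ 16 (mod 67).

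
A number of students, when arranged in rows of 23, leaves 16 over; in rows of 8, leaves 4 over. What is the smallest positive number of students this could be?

x ≡ 4 (mod 8) gives x ∈ {4, 12, 20, 28, 36, 44, 52, 60, …}.
The first of these with x mod 23 = 16 is 108.

108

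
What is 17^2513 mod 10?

7

Powers of 7 mod 10 repeat with period 4: 7, 9, 3, 1.
2513 mod 4 = 1, so the last digit matches 7^1 = 7.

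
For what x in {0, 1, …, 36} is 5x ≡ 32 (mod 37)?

The inverse of 5 mod 37 is 15 (since 5·15 = 75 ≡ 1).
Multiplying both sides by 15: x ≡ 15·32 = 480 ≡ 36 (mod 37).

36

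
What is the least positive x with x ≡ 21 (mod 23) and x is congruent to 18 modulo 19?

x ≡ 18 (mod 19) gives x ∈ {18, 37, 56, 75, 94, 113}.
The first of these with x mod 23 = 21 is 113.

113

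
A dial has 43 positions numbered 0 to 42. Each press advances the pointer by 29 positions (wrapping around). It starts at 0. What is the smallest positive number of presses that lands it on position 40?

34

The inverse of 29 mod 43 is 3 (since 29·3 = 87 ≡ 1).
So x ≡ 3·40 = 120 ≡ 34 (mod 43).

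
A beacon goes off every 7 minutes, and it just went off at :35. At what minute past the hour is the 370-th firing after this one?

45

370·7 = 2590.
2590 = 43·60 + 10, so 2590 mod 60 = 10.
(35 + 10) mod 60 = 45.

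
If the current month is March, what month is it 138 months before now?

September

138 − 11·12 = 6, so 138 ≡ 6 (mod 12).
March − 6 months → September.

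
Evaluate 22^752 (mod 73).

Successive squares of 22 mod 73: 22^1≡22, 22^2≡46, 22^4≡72, 22^8≡1, 22^16≡1, 22^32≡1, 22^64≡1, 22^128≡1, 22^256≡1, 22^512≡1.
Since 752 = 16 + 32 + 64 + 128 + 512 in binary, 22^752 ≡ 1·1·1·1·1 ≡ 1 (mod 73).

1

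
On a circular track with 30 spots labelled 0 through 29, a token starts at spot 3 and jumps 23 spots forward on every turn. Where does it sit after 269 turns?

269·23 = 6187.
Dividing 6187 by 30 gives quotient 206 and remainder 7.
(3 + 7) mod 30 = 10.

10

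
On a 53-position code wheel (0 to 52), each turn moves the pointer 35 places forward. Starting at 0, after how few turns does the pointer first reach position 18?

The inverse of 35 mod 53 is 50 (since 35·50 = 1750 ≡ 1).
So x ≡ 50·18 = 900 ≡ 52 (mod 53).
Check: 35·52 = 1820 = 34·53 + 18.

52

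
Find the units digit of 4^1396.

The units digit of 4^n cycles with period 2: 4, 6, …
1396 mod 2 = 0, so the last digit matches 4^2 = 6.

6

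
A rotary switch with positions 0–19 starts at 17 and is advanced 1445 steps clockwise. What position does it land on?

1445 = 72·20 + 5, so 1445 mod 20 = 5.
(17 + 5) mod 20 = 2.

2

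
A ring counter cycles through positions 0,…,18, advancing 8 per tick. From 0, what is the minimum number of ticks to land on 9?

The inverse of 8 mod 19 is 12 (since 8·12 = 96 ≡ 1).
So x ≡ 12·9 = 108 ≡ 13 (mod 19).

13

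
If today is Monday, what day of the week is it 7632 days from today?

Wednesday

Dividing 7632 by 7 gives quotient 1090 and remainder 2.
Monday + 2 days → Wednesday.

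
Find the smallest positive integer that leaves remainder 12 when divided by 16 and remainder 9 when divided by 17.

x ≡ 12 (mod 16) gives x ∈ {12, 28, 44, 60}.
The first of these with x mod 17 = 9 is 60.

60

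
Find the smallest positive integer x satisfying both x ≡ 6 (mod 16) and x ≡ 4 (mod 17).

x ≡ 6 (mod 16) gives x ∈ {6, 22, 38}.
The first of these with x mod 17 = 4 is 38.

38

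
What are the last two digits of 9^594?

61

Successive squares of 9 mod 100: 9^1≡9, 9^2≡81, 9^4≡61, 9^8≡21, 9^16≡41, 9^32≡81, 9^64≡61, 9^128≡21, 9^256≡41, 9^512≡81.
594 = 2 + 16 + 64 + 512, so 9^594 ≡ 81·41·61·81 ≡ 61 (mod 100).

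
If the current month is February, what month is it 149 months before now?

Dividing 149 by 12 gives quotient 12 and remainder 5.
February − 5 months → September.

September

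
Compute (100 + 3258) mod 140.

138

3258 mod 140 = 38 (since 23·140 = 3220).
(100 + 38) mod 140 = 138.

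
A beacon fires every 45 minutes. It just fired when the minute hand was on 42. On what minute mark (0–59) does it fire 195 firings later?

195·45 = 8775.
Dividing 8775 by 60 gives quotient 146 and remainder 15.
(42 + 15) mod 60 = 57.

57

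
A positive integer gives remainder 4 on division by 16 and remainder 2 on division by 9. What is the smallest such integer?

20

x ≡ 2 (mod 9) gives x ∈ {2, 11, 20}.
The first of these with x mod 16 = 4 is 20.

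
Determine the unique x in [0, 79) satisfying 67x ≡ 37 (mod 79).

43

67⁻¹ ≡ 46 (mod 79) because 67·46 = 3082 = 39·79 + 1.
So x ≡ 46·37 = 1702 ≡ 43 (mod 79).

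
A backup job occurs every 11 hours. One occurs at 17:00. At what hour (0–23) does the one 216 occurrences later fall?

17

216·11 = 2376.
2376 mod 24 = 0 (since 99·24 = 2376).
(17 + 0) mod 24 = 17.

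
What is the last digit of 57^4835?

Powers of 7 mod 10 repeat with period 4: 7, 9, 3, 1.
4835 mod 4 = 3, so the last digit matches 7^3 = 3.

3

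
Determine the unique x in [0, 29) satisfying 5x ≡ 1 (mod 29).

6

5⁻¹ ≡ 6 (mod 29) because 5·6 = 30 = 1·29 + 1.
So x ≡ 6·1 = 6 ≡ 6 (mod 29).
Check: 5·6 = 30 = 1·29 + 1.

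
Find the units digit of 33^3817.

3

The units digit of 33^n cycles with period 4: 3, 9, 7, 1, …
3817 mod 4 = 1, so the last digit matches 3^1 = 3.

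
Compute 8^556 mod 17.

16

By repeated squaring mod 17: 8^1≡8, 8^2≡13, 8^4≡16, 8^8≡1, 8^16≡1, 8^32≡1, 8^64≡1, 8^128≡1, 8^256≡1, 8^512≡1.
556 = 4 + 8 + 32 + 512, so 8^556 ≡ 16·1·1·1 ≡ 16 (mod 17).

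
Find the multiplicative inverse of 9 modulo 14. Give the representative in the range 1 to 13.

9·11 = 99 = 7·14 + 1, so 9⁻¹ ≡ 11 (mod 14).

11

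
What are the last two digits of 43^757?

Square-and-reduce mod 100: 43^1≡43, 43^2≡49, 43^4≡1, 43^8≡1, 43^16≡1, 43^32≡1, 43^64≡1, 43^128≡1, 43^256≡1, 43^512≡1.
Since 757 = 1 + 4 + 16 + 32 + 64 + 128 + 512 in binary, 43^757 ≡ 43·1·1·1·1·1·1 ≡ 43 (mod 100).

43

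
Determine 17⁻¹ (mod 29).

17·12 = 204 = 7·29 + 1, so 17⁻¹ ≡ 12 (mod 29).

12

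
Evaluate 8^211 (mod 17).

2

By repeated squaring mod 17: 8^1≡8, 8^2≡13, 8^4≡16, 8^8≡1, 8^16≡1, 8^32≡1, 8^64≡1, 8^128≡1.
211 = 1 + 2 + 16 + 64 + 128, so 8^211 ≡ 8·13·1·1·1 ≡ 2 (mod 17).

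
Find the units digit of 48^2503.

2

The units digit of 48^n cycles with period 4: 8, 4, 2, 6, …
2503 mod 4 = 3, so the last digit matches 8^3 = 2.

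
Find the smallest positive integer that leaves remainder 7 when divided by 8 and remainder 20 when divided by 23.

135

Since 23·7 ≡ 1 (mod 8), take x = 20 + 23·((7−20)·7 mod 8) = 20 + 23·5 = 135.
Check: 135 mod 8 = 7, 135 mod 23 = 20.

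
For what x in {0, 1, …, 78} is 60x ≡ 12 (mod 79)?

60⁻¹ ≡ 54 (mod 79) because 60·54 = 3240 = 41·79 + 1.
Multiplying both sides by 54: x ≡ 54·12 = 648 ≡ 16 (mod 79).

16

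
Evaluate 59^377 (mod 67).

24

Successive squares of 59 mod 67: 59^1≡59, 59^2≡64, 59^4≡9, 59^8≡14, 59^16≡62, 59^32≡25, 59^64≡22, 59^128≡15, 59^256≡24.
377 = 1 + 8 + 16 + 32 + 64 + 256, so 59^377 ≡ 59·14·62·25·22·24 ≡ 24 (mod 67).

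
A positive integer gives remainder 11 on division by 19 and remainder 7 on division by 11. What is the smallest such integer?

x ≡ 7 (mod 11) gives x ∈ {7, 18, 29, 40, 51, 62, 73, 84, …}.
The first of these with x mod 19 = 11 is 106.

106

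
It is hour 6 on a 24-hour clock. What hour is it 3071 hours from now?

3071 − 127·24 = 23, so 3071 ≡ 23 (mod 24).
(6 + 23) mod 24 = 5.

5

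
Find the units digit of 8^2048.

6

Powers of 8 mod 10 repeat with period 4: 8, 4, 2, 6.
2048 leaves remainder 0 on division by 4, so 8^2048 ends in 6.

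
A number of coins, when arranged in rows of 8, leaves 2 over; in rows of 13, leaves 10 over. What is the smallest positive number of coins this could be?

10

x ≡ 2 (mod 8) gives x ∈ {2, 10}.
The first of these with x mod 13 = 10 is 10.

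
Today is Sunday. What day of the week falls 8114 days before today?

8114 − 1159·7 = 1, so 8114 ≡ 1 (mod 7).
Sunday − 1 day → Saturday.

Saturday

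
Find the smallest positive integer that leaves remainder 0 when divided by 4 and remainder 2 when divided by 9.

Since 9·1 ≡ 1 (mod 4), take x = 2 + 9·((0−2)·1 mod 4) = 2 + 9·2 = 20.
Check: 20 mod 4 = 0, 20 mod 9 = 2.

20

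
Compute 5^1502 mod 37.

By repeated squaring mod 37: 5^1≡5, 5^2≡25, 5^4≡33, 5^8≡16, 5^16≡34, 5^32≡9, 5^64≡7, 5^128≡12, 5^256≡33, 5^512≡16, 5^1024≡34.
Since 1502 = 2 + 4 + 8 + 16 + 64 + 128 + 256 + 1024 in binary, 5^1502 ≡ 25·33·16·34·7·12·33·34 ≡ 21 (mod 37).

21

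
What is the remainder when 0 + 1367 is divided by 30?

17

Dividing 1367 by 30 gives quotient 45 and remainder 17.
(0 + 17) mod 30 = 17.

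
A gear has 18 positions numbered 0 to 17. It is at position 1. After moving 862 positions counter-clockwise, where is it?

3

Dividing 862 by 18 gives quotient 47 and remainder 16.
(1 − 16) mod 18 = 3.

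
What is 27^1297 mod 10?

Last digits of 7^n: 7, 9, 3, 1 (period 4).
1297 mod 4 = 1, so the last digit matches 7^1 = 7.

7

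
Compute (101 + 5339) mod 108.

40

5339 − 49·108 = 47, so 5339 ≡ 47 (mod 108).
(101 + 47) mod 108 = 40.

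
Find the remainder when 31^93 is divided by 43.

4

By repeated squaring mod 43: 31^1≡31, 31^2≡15, 31^4≡10, 31^8≡14, 31^16≡24, 31^32≡17, 31^64≡31.
Since 93 = 1 + 4 + 8 + 16 + 64 in binary, 31^93 ≡ 31·10·14·24·31 ≡ 4 (mod 43).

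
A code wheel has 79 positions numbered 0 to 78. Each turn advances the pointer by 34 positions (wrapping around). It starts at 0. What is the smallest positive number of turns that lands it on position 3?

21

34⁻¹ ≡ 7 (mod 79) because 34·7 = 238 = 3·79 + 1.
Multiplying both sides by 7: x ≡ 7·3 = 21 ≡ 21 (mod 79).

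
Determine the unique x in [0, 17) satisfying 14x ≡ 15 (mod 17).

12

The inverse of 14 mod 17 is 11 (since 14·11 = 154 ≡ 1).
So x ≡ 11·15 = 165 ≡ 12 (mod 17).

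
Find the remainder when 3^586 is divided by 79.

By repeated squaring mod 79: 3^1≡3, 3^2≡9, 3^4≡2, 3^8≡4, 3^16≡16, 3^32≡19, 3^64≡45, 3^128≡50, 3^256≡51, 3^512≡73.
586 = 2 + 8 + 64 + 512, so 3^586 ≡ 9·4·45·73 ≡ 76 (mod 79).

76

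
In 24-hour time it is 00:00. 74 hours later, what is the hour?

74 mod 24 = 2 (since 3·24 = 72).
(0 + 2) mod 24 = 2.

2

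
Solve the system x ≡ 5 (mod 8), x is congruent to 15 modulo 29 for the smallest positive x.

x ≡ 5 (mod 8) gives x ∈ {5, 13, 21, 29, 37, 45, 53, 61, …}.
The first of these with x mod 29 = 15 is 189.

189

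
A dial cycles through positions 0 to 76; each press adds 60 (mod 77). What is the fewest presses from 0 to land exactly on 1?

9

60·9 = 540 = 7·77 + 1, so 60⁻¹ ≡ 9 (mod 77).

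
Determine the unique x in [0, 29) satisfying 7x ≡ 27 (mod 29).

7⁻¹ ≡ 25 (mod 29) because 7·25 = 175 = 6·29 + 1.
So x ≡ 25·27 = 675 ≡ 8 (mod 29).
Check: 7·8 = 56 = 1·29 + 27.

8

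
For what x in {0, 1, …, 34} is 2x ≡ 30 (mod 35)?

15

2⁻¹ ≡ 18 (mod 35) because 2·18 = 36 = 1·35 + 1.
Multiplying both sides by 18: x ≡ 18·30 = 540 ≡ 15 (mod 35).
Check: 2·15 = 30 = 0·35 + 30.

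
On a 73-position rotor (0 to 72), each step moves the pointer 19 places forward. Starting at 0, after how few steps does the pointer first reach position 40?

29

The inverse of 19 mod 73 is 50 (since 19·50 = 950 ≡ 1).
Multiplying both sides by 50: x ≡ 50·40 = 2000 ≡ 29 (mod 73).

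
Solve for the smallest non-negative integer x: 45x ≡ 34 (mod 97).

18

The inverse of 45 mod 97 is 69 (since 45·69 = 3105 ≡ 1).
So x ≡ 69·34 = 2346 ≡ 18 (mod 97).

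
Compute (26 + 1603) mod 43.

1603 − 37·43 = 12, so 1603 ≡ 12 (mod 43).
(26 + 12) mod 43 = 38.

38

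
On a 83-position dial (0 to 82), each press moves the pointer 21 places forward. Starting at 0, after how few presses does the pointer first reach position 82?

79

The inverse of 21 mod 83 is 4 (since 21·4 = 84 ≡ 1).
So x ≡ 4·82 = 328 ≡ 79 (mod 83).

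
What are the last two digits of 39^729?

Square-and-reduce mod 100: 39^1≡39, 39^2≡21, 39^4≡41, 39^8≡81, 39^16≡61, 39^32≡21, 39^64≡41, 39^128≡81, 39^256≡61, 39^512≡21.
729 = 1 + 8 + 16 + 64 + 128 + 512, so 39^729 ≡ 39·81·61·41·81·21 ≡ 59 (mod 100).

59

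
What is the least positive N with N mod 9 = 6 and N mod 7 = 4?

x ≡ 4 (mod 7) gives x ∈ {4, 11, 18, 25, 32, 39, 46, 53, …}.
The first of these with x mod 9 = 6 is 60.

60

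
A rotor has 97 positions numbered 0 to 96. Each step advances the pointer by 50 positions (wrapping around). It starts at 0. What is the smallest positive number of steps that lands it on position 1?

33

The inverse of 50 mod 97 is 33 (since 50·33 = 1650 ≡ 1).
So x ≡ 33·1 = 33 ≡ 33 (mod 97).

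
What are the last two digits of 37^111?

13

Square-and-reduce mod 100: 37^1≡37, 37^2≡69, 37^4≡61, 37^8≡21, 37^16≡41, 37^32≡81, 37^64≡61.
Since 111 = 1 + 2 + 4 + 8 + 32 + 64 in binary, 37^111 ≡ 37·69·61·21·81·61 ≡ 13 (mod 100).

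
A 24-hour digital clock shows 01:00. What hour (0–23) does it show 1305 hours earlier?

Dividing 1305 by 24 gives quotient 54 and remainder 9.
(1 − 9) mod 24 = 16.

16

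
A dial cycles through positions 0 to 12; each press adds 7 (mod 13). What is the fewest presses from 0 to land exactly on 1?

2

7·2 = 14 = 1·13 + 1, so 7⁻¹ ≡ 2 (mod 13).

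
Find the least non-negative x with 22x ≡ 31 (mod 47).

42

22⁻¹ ≡ 15 (mod 47) because 22·15 = 330 = 7·47 + 1.
So x ≡ 15·31 = 465 ≡ 42 (mod 47).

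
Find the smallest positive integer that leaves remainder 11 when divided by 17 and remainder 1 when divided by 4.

45

x ≡ 1 (mod 4) gives x ∈ {1, 5, 9, 13, 17, 21, 25, 29, …}.
The first of these with x mod 17 = 11 is 45.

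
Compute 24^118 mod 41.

21

Square-and-reduce mod 41: 24^1≡24, 24^2≡2, 24^4≡4, 24^8≡16, 24^16≡10, 24^32≡18, 24^64≡37.
Since 118 = 2 + 4 + 16 + 32 + 64 in binary, 24^118 ≡ 2·4·10·18·37 ≡ 21 (mod 41).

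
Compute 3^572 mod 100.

41

Successive squares of 3 mod 100: 3^1≡3, 3^2≡9, 3^4≡81, 3^8≡61, 3^16≡21, 3^32≡41, 3^64≡81, 3^128≡61, 3^256≡21, 3^512≡41.
572 = 4 + 8 + 16 + 32 + 512, so 3^572 ≡ 81·61·21·41·41 ≡ 41 (mod 100).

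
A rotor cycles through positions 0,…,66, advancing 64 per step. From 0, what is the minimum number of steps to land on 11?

41

64⁻¹ ≡ 22 (mod 67) because 64·22 = 1408 = 21·67 + 1.
So x ≡ 22·11 = 242 ≡ 41 (mod 67).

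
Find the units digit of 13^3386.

9

The units digit of 13^n cycles with period 4: 3, 9, 7, 1, …
3386 mod 4 = 2, so the last digit matches 3^2 = 9.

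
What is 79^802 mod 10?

The units digit of 79^n cycles with period 2: 9, 1, …
802 leaves remainder 0 on division by 2, so 79^802 ends in 1.

1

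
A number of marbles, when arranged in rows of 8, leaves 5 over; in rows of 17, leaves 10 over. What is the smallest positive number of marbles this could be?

61

x ≡ 5 (mod 8) gives x ∈ {5, 13, 21, 29, 37, 45, 53, 61}.
The first of these with x mod 17 = 10 is 61.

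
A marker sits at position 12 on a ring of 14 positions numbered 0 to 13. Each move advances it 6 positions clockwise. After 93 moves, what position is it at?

93·6 = 558.
558 − 39·14 = 12, so 558 ≡ 12 (mod 14).
(12 + 12) mod 14 = 10.

10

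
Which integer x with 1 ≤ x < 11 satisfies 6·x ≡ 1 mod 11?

2

6·2 = 12 = 1·11 + 1, so 6⁻¹ ≡ 2 (mod 11).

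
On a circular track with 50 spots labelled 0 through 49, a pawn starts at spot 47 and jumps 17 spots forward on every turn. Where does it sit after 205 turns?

32

205·17 = 3485.
3485 mod 50 = 35 (since 69·50 = 3450).
(47 + 35) mod 50 = 32.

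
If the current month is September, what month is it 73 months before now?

73 mod 12 = 1 (since 6·12 = 72).
September − 1 month → August.

August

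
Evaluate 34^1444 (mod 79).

45

By repeated squaring mod 79: 34^1≡34, 34^2≡50, 34^4≡51, 34^8≡73, 34^16≡36, 34^32≡32, 34^64≡76, 34^128≡9, 34^256≡2, 34^512≡4, 34^1024≡16.
1444 = 4 + 32 + 128 + 256 + 1024, so 34^1444 ≡ 51·32·9·2·16 ≡ 45 (mod 79).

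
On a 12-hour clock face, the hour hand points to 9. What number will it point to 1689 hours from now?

6

Dividing 1689 by 12 gives quotient 140 and remainder 9.
9 + 9 → 6 on a 12-hour dial.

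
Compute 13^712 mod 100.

By repeated squaring mod 100: 13^1≡13, 13^2≡69, 13^4≡61, 13^8≡21, 13^16≡41, 13^32≡81, 13^64≡61, 13^128≡21, 13^256≡41, 13^512≡81.
712 = 8 + 64 + 128 + 512, so 13^712 ≡ 21·61·21·81 ≡ 81 (mod 100).

81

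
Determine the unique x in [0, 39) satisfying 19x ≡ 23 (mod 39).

19⁻¹ ≡ 37 (mod 39) because 19·37 = 703 = 18·39 + 1.
So x ≡ 37·23 = 851 ≡ 32 (mod 39).
Check: 19·32 = 608 = 15·39 + 23.

32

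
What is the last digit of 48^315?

2

Powers of 8 mod 10 repeat with period 4: 8, 4, 2, 6.
315 mod 4 = 3, so the last digit matches 8^3 = 2.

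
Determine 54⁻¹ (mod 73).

23

54·23 = 1242 = 17·73 + 1, so 54⁻¹ ≡ 23 (mod 73).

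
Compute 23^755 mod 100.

7

By repeated squaring mod 100: 23^1≡23, 23^2≡29, 23^4≡41, 23^8≡81, 23^16≡61, 23^32≡21, 23^64≡41, 23^128≡81, 23^256≡61, 23^512≡21.
Since 755 = 1 + 2 + 16 + 32 + 64 + 128 + 512 in binary, 23^755 ≡ 23·29·61·21·41·81·21 ≡ 7 (mod 100).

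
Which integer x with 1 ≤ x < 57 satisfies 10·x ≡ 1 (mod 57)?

40

10·40 = 400 = 7·57 + 1, so 10⁻¹ ≡ 40 (mod 57).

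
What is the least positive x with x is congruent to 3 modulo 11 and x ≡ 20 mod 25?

x ≡ 3 (mod 11) gives x ∈ {3, 14, 25, 36, 47, 58, 69, 80, …}.
The first of these with x mod 25 = 20 is 245.

245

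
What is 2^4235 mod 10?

The units digit of 2^n cycles with period 4: 2, 4, 8, 6, …
4235 mod 4 = 3, so the last digit matches 2^3 = 8.

8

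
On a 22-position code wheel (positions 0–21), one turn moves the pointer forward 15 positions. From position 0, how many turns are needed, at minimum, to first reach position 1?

3

22 = 1·15 + 7
15 = 2·7 + 1
7 = 7·1 + 0
Back-substituting gives 15·3 ≡ 1 (mod 22).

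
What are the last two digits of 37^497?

Square-and-reduce mod 100: 37^1≡37, 37^2≡69, 37^4≡61, 37^8≡21, 37^16≡41, 37^32≡81, 37^64≡61, 37^128≡21, 37^256≡41.
Since 497 = 1 + 16 + 32 + 64 + 128 + 256 in binary, 37^497 ≡ 37·41·81·61·21·41 ≡ 17 (mod 100).

17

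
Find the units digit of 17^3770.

9

Last digits of 7^n: 7, 9, 3, 1 (period 4).
3770 leaves remainder 2 on division by 4, so 17^3770 ends in 9.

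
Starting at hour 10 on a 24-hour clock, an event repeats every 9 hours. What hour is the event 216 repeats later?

216·9 = 1944.
1944 − 81·24 = 0, so 1944 ≡ 0 (mod 24).
(10 + 0) mod 24 = 10.

10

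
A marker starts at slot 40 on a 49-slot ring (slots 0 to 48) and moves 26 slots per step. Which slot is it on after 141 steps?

141·26 = 3666.
Dividing 3666 by 49 gives quotient 74 and remainder 40.
(40 + 40) mod 49 = 31.

31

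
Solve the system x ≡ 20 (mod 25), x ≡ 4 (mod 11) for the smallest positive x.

x ≡ 4 (mod 11) gives x ∈ {4, 15, 26, 37, 48, 59, 70}.
The first of these with x mod 25 = 20 is 70.

70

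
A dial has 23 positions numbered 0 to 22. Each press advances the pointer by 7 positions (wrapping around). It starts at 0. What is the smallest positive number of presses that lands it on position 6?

The inverse of 7 mod 23 is 10 (since 7·10 = 70 ≡ 1).
Multiplying both sides by 10: x ≡ 10·6 = 60 ≡ 14 (mod 23).
Check: 7·14 = 98 = 4·23 + 6.

14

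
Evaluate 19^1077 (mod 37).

Successive squares of 19 mod 37: 19^1≡19, 19^2≡28, 19^4≡7, 19^8≡12, 19^16≡33, 19^32≡16, 19^64≡34, 19^128≡9, 19^256≡7, 19^512≡12, 19^1024≡33.
Since 1077 = 1 + 4 + 16 + 32 + 1024 in binary, 19^1077 ≡ 19·7·33·16·33 ≡ 8 (mod 37).

8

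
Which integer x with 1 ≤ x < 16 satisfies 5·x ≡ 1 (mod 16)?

13

16 = 3·5 + 1
5 = 5·1 + 0
Back-substituting gives 5·13 ≡ 1 (mod 16).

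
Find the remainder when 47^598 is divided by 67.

4

Square-and-reduce mod 67: 47^1≡47, 47^2≡65, 47^4≡4, 47^8≡16, 47^16≡55, 47^32≡10, 47^64≡33, 47^128≡17, 47^256≡21, 47^512≡39.
Since 598 = 2 + 4 + 16 + 64 + 512 in binary, 47^598 ≡ 65·4·55·33·39 ≡ 4 (mod 67).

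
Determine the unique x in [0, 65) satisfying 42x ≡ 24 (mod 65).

47

42⁻¹ ≡ 48 (mod 65) because 42·48 = 2016 = 31·65 + 1.
Multiplying both sides by 48: x ≡ 48·24 = 1152 ≡ 47 (mod 65).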